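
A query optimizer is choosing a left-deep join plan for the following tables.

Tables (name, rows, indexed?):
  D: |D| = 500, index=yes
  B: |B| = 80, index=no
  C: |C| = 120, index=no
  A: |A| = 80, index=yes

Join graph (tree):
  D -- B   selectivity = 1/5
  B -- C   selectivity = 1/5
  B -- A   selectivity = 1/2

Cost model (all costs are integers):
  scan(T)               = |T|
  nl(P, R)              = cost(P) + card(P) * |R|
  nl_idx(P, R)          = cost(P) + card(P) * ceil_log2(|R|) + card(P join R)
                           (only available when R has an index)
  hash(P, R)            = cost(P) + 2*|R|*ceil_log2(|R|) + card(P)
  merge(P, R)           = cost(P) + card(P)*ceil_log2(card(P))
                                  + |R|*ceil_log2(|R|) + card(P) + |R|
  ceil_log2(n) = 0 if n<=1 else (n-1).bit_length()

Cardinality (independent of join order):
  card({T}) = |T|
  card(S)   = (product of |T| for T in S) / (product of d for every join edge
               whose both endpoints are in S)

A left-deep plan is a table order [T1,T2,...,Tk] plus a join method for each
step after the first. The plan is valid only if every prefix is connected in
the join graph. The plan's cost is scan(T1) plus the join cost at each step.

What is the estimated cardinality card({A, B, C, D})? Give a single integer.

7680000

Tables in S: A(80), B(80), C(120), D(500)
Edges inside S: D-B(d=5), B-C(d=5), B-A(d=2)
numerator = 80 * 80 * 120 * 500 = 384000000
denominator = 5 * 5 * 2 = 50
card(S) = 384000000 / 50 = 7680000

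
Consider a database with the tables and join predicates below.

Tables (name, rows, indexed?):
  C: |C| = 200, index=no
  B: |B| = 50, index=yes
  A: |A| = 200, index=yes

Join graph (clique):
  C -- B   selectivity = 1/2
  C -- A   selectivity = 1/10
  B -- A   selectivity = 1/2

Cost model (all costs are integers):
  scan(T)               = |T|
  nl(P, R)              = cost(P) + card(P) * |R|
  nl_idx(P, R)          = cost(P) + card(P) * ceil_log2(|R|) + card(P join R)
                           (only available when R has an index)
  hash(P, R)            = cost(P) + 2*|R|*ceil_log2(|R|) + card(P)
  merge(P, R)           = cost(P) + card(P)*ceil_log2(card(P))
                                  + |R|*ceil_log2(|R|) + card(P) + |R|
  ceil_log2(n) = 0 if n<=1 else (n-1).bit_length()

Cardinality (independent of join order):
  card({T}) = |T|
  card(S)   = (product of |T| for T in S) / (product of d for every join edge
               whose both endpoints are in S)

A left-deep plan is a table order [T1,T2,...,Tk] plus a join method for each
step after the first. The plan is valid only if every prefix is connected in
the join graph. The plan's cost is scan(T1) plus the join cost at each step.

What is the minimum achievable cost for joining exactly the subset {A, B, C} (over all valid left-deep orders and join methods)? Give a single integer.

8200

Selinger DP over subsets of {A,B,C}:
  {C}: scan cost=200, card=200
  {B}: scan cost=50, card=50
  {A}: scan cost=200, card=200
  {BC}: card=5000; try (B,hash)→1000, (C,merge)→2200, (B,merge)→2350, (C,hash)→3300, (B,nl_idx)→6400, (C,nl)→10050 …(+1); best=1000 via (B,hash)
  {AC}: card=4000; try (C,hash)→3600, (A,hash)→3600, (C,merge)→3800, (A,merge)→3800, (A,nl_idx)→5800, (C,nl)→40200 …(+1); best=3600 via (C,hash)
  {AB}: card=5000; try (B,hash)→1000, (A,merge)→2200, (B,merge)→2350, (A,hash)→3300, (A,nl_idx)→5450, (B,nl_idx)→6400 …(+2); best=1000 via (B,hash)
  {ABC}: card=50000; try (B,hash)→8200, (C,hash)→9200, (A,hash)→9200, (B,merge)→55950, (C,merge)→72800, (A,merge)→72800 …(+5); best=8200 via (B,hash)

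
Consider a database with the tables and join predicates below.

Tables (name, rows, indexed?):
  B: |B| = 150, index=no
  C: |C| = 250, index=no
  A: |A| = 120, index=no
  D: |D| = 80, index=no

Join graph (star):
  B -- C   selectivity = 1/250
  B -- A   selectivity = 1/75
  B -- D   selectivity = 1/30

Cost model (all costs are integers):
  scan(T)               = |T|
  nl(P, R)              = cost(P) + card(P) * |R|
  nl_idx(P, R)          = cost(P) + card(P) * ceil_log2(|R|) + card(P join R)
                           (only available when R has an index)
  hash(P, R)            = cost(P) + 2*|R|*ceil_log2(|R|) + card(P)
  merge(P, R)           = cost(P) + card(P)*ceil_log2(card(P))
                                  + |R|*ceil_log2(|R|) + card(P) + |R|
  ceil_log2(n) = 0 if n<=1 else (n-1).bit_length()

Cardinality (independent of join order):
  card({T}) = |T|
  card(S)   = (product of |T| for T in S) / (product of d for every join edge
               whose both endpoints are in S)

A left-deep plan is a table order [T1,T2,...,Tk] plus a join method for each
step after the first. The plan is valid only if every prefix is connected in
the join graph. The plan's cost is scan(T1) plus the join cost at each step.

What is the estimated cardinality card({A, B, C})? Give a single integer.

Tables in S: A(120), B(150), C(250)
Edges inside S: B-C(d=250), B-A(d=75)
numerator = 120 * 150 * 250 = 4500000
denominator = 250 * 75 = 18750
card(S) = 4500000 / 18750 = 240

240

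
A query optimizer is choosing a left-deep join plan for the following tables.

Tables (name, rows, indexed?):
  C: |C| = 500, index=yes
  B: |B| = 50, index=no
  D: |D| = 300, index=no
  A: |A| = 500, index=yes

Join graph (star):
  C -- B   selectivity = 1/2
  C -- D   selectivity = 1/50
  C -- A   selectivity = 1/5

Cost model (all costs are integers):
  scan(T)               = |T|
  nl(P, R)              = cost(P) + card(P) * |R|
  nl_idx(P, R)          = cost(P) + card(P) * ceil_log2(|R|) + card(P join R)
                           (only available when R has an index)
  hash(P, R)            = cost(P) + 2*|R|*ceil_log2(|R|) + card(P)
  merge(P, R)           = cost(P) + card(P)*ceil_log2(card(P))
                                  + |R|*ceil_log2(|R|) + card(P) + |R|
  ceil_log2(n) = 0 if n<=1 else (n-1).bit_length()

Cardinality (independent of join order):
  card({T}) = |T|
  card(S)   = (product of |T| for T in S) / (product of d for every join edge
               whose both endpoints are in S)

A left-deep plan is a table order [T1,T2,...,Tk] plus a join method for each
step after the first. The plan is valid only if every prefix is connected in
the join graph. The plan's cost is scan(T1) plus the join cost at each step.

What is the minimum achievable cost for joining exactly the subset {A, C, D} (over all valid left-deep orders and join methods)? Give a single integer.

Selinger DP over subsets of {A,C,D}:
  {C}: scan cost=500, card=500
  {D}: scan cost=300, card=300
  {A}: scan cost=500, card=500
  {CD}: card=3000; try (C,nl_idx)→6000, (D,hash)→6400, (C,merge)→8300, (D,merge)→8500, (C,hash)→9600, (C,nl)→150300 …(+1); best=6000 via (C,nl_idx)
  {AC}: card=50000; try (C,hash)→10000, (A,hash)→10000, (C,merge)→10500, (A,merge)→10500, (C,nl_idx)→55000, (A,nl_idx)→55000 …(+2); best=10000 via (C,hash)
  {ACD}: card=300000; try (A,hash)→18000, (A,merge)→50000, (D,hash)→65400, (A,nl_idx)→333000, (D,merge)→863000, (A,nl)→1506000 …(+1); best=18000 via (A,hash)

18000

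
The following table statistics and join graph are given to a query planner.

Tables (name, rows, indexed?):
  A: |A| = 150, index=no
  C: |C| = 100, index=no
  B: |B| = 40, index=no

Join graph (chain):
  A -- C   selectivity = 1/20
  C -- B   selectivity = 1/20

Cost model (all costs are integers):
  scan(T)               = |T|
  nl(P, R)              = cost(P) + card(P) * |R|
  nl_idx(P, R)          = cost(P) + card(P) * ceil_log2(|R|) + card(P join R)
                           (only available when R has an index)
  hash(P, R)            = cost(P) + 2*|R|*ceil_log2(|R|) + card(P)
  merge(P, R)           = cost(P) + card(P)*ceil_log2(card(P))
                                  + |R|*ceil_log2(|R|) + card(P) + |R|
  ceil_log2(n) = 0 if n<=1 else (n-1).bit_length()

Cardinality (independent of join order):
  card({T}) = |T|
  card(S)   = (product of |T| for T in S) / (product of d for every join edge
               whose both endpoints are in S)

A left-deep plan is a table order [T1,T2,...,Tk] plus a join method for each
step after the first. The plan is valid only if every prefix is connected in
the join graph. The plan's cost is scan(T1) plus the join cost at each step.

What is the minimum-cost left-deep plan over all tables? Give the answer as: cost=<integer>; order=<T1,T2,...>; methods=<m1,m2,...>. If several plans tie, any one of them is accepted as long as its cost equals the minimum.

cost=2930; order=A,C,B; methods=hash,hash

Selinger DP (subsets sized 1..n):
  {A}: scan cost=150, card=150
  {C}: scan cost=100, card=100
  {B}: scan cost=40, card=40
  {AC}: card=750; try (C,hash)→1700, (A,merge)→2250, (C,merge)→2300, (A,hash)→2600, (A,nl)→15100, (C,nl)→15150; best=1700 via (C,hash)
  {BC}: card=200; try (B,hash)→680, (C,merge)→1120, (B,merge)→1180, (C,hash)→1480, (C,nl)→4040, (B,nl)→4100; best=680 via (B,hash)
  {ABC}: card=1500; try (B,hash)→2930, (A,hash)→3280, (A,merge)→3830, (B,merge)→10230, (A,nl)→30680, (B,nl)→31700; best=2930 via (B,hash)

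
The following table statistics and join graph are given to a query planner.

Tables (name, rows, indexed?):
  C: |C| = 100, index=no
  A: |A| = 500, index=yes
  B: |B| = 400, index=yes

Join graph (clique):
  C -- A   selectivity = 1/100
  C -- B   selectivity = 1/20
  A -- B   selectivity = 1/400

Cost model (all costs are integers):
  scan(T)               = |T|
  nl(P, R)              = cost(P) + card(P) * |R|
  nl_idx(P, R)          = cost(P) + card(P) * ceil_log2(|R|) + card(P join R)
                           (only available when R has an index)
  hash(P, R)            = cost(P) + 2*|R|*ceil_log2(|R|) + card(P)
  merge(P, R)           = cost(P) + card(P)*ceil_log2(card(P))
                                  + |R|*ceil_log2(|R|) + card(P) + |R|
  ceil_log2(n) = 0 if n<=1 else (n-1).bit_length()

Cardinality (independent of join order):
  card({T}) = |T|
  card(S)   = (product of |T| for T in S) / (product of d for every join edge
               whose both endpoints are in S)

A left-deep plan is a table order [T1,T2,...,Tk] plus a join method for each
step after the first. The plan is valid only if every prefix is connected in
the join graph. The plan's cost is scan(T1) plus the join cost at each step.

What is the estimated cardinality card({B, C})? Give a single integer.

Tables in S: B(400), C(100)
Edges inside S: C-B(d=20)
numerator = 400 * 100 = 40000
denominator = 20 = 20
card(S) = 40000 / 20 = 2000

2000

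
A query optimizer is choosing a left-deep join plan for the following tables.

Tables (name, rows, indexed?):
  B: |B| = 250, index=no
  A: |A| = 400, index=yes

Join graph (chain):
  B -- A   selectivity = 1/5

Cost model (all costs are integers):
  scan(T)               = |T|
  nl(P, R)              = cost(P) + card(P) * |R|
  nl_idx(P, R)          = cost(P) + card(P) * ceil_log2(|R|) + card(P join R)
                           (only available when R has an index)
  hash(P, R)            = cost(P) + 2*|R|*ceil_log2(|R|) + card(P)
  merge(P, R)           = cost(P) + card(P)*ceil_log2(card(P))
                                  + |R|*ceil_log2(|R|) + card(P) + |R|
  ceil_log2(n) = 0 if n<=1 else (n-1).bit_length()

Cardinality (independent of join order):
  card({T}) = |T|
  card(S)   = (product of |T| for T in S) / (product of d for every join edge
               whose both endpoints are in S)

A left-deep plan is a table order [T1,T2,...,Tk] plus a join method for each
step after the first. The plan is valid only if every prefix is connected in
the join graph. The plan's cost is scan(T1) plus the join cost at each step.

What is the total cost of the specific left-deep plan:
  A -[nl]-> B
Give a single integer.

100400

step 1: scan A: cost=400, card=400
step 2: join B via nl
    card(P join B) = 400*250/(5) = 20000
    cost = 400 + 400*250 = 100400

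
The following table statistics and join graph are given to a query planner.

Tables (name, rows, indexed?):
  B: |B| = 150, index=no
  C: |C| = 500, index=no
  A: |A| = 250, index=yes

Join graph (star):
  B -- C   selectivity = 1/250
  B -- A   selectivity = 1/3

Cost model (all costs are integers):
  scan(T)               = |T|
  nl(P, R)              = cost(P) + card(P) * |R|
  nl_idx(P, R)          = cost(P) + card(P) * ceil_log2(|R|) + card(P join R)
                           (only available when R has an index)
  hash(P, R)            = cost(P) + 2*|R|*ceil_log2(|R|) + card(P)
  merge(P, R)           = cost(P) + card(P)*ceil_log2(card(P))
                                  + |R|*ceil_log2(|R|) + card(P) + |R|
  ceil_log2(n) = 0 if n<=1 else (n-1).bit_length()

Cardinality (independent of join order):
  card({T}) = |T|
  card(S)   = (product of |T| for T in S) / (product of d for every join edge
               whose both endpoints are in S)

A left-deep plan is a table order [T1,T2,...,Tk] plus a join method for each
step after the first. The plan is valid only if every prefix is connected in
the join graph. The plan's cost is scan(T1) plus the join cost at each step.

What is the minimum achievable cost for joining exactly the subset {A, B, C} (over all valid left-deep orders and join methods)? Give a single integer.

Selinger DP over subsets of {A,B,C}:
  {B}: scan cost=150, card=150
  {C}: scan cost=500, card=500
  {A}: scan cost=250, card=250
  {BC}: card=300; try (B,hash)→3400, (C,merge)→6500, (B,merge)→6850, (C,hash)→9300, (C,nl)→75150, (B,nl)→75500; best=3400 via (B,hash)
  {AB}: card=12500; try (B,hash)→2900, (A,merge)→3750, (B,merge)→3850, (A,hash)→4300, (A,nl_idx)→13850, (A,nl)→37650 …(+1); best=2900 via (B,hash)
  {ABC}: card=25000; try (A,hash)→7700, (A,merge)→8650, (C,hash)→24400, (A,nl_idx)→30800, (A,nl)→78400, (C,merge)→195400 …(+1); best=7700 via (A,hash)

7700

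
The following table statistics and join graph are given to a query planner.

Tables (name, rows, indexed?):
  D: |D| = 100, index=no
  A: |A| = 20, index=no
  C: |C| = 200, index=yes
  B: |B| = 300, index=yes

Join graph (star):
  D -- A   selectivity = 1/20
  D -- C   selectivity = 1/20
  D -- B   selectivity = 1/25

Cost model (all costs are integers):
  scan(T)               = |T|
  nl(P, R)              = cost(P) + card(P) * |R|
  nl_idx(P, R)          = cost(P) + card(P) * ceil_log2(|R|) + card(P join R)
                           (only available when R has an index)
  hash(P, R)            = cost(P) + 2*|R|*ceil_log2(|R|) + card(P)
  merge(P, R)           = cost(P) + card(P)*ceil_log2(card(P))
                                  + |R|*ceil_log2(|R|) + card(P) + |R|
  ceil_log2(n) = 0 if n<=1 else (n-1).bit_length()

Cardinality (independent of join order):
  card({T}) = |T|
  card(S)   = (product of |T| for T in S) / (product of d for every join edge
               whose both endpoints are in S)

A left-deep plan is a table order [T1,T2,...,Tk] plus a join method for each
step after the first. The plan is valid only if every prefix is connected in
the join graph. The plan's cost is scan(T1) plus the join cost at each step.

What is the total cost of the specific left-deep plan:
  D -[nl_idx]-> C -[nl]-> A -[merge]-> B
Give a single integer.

35900

step 1: scan D: cost=100, card=100
step 2: join C via nl_idx
    card(P join C) = 100*200/(20) = 1000
    cost = 100 + 100*8 + 1000 = 1900
step 3: join A via nl
    card(P join A) = 1000*20/(20) = 1000
    cost = 1900 + 1000*20 = 21900
step 4: join B via merge
    card(P join B) = 1000*300/(25) = 12000
    cost = 21900 + 1000*10 + 300*9 + 1000 + 300 = 35900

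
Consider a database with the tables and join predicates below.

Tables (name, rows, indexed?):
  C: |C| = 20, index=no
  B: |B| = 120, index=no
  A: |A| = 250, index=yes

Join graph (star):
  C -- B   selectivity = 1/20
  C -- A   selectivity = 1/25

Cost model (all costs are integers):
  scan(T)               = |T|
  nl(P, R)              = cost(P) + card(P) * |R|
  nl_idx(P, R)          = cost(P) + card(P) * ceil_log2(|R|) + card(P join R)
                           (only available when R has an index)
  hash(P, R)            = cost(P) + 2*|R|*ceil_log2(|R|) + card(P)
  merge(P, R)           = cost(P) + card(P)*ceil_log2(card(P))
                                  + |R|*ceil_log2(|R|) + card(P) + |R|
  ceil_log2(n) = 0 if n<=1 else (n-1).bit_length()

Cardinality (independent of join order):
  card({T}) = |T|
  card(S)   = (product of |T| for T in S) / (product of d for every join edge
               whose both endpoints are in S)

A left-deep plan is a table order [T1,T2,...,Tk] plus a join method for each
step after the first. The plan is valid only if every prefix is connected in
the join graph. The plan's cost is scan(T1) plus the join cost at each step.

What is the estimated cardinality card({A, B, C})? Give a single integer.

1200

Tables in S: A(250), B(120), C(20)
Edges inside S: C-B(d=20), C-A(d=25)
numerator = 250 * 120 * 20 = 600000
denominator = 20 * 25 = 500
card(S) = 600000 / 500 = 1200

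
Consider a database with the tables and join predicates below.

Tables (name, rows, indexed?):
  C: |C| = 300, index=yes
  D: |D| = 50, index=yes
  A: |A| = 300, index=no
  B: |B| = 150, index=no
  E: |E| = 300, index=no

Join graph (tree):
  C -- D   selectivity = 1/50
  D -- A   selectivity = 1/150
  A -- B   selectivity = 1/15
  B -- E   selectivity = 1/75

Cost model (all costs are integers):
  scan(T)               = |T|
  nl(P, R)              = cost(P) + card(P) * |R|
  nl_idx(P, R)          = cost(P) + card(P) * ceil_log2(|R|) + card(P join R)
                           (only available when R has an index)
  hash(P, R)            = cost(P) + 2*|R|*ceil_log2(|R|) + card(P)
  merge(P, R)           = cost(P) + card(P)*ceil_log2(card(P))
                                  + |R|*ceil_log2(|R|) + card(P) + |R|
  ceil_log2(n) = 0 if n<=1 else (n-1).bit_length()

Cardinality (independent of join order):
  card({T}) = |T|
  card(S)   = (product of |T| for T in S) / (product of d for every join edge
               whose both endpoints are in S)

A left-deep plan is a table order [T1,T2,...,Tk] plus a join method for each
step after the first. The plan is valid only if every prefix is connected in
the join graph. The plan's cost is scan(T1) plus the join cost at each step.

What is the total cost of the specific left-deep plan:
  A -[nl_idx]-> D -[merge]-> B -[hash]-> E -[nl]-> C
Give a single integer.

step 1: scan A: cost=300, card=300
step 2: join D via nl_idx
    card(P join D) = 300*50/(150) = 100
    cost = 300 + 300*6 + 100 = 2200
step 3: join B via merge
    card(P join B) = 100*150/(15) = 1000
    cost = 2200 + 100*7 + 150*8 + 100 + 150 = 4350
step 4: join E via hash
    card(P join E) = 1000*300/(75) = 4000
    cost = 4350 + 2*300*9 + 1000 = 10750
step 5: join C via nl
    card(P join C) = 4000*300/(50) = 24000
    cost = 10750 + 4000*300 = 1210750

1210750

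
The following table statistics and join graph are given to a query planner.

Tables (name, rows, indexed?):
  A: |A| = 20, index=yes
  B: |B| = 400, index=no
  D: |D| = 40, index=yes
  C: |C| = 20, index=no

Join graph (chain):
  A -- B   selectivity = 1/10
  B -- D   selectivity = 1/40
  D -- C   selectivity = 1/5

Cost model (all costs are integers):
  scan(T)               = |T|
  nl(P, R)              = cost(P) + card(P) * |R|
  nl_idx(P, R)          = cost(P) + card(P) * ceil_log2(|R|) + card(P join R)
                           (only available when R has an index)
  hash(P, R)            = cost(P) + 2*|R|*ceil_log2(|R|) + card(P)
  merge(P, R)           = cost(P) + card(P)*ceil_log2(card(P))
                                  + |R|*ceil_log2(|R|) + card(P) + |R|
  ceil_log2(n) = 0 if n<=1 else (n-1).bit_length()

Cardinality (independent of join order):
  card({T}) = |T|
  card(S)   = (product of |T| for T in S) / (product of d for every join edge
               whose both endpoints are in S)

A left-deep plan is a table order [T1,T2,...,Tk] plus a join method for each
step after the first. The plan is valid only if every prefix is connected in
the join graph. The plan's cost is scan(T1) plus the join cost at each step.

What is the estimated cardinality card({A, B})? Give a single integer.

800

Tables in S: A(20), B(400)
Edges inside S: A-B(d=10)
numerator = 20 * 400 = 8000
denominator = 10 = 10
card(S) = 8000 / 10 = 800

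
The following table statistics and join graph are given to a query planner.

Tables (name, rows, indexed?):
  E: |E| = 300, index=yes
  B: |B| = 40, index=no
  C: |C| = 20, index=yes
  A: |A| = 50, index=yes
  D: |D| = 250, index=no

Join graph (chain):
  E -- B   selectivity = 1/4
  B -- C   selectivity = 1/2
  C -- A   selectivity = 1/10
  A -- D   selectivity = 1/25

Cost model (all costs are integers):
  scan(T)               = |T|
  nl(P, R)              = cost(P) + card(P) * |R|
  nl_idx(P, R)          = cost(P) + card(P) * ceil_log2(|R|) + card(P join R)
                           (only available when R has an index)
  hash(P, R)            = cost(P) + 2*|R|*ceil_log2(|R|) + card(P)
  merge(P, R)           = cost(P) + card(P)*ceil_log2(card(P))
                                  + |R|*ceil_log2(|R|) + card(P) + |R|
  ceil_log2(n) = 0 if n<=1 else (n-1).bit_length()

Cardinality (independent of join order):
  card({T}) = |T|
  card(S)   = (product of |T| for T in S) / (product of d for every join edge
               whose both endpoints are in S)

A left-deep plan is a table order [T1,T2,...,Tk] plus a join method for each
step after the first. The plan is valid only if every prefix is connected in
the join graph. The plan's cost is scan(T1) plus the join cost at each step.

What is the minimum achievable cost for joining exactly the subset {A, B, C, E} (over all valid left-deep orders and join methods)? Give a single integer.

8220

Selinger DP over subsets of {A,B,C,E}:
  {E}: scan cost=300, card=300
  {B}: scan cost=40, card=40
  {C}: scan cost=20, card=20
  {A}: scan cost=50, card=50
  {BE}: card=3000; try (B,hash)→1080, (E,merge)→3320, (E,nl_idx)→3400, (B,merge)→3580, (E,hash)→5480, (E,nl)→12040 …(+1); best=1080 via (B,hash)
  {BC}: card=400; try (C,hash)→280, (B,merge)→420, (C,merge)→440, (B,hash)→520, (C,nl_idx)→640, (B,nl)→820 …(+1); best=280 via (C,hash)
  {AC}: card=100; try (A,nl_idx)→240, (C,hash)→300, (C,nl_idx)→400, (A,merge)→490, (C,merge)→520, (A,hash)→640 …(+2); best=240 via (A,nl_idx)
  {BCE}: card=30000; try (C,hash)→4280, (E,hash)→6080, (E,merge)→7280, (E,nl_idx)→33880, (C,merge)→40200, (C,nl_idx)→46080 …(+2); best=4280 via (C,hash)
  {ABC}: card=2000; try (B,hash)→820, (A,hash)→1280, (B,merge)→1320, (B,nl)→4240, (A,merge)→4630, (A,nl_idx)→4680 …(+1); best=820 via (B,hash)
  {ABCE}: card=150000; try (E,hash)→8220, (E,merge)→27820, (A,hash)→34880, (E,nl_idx)→168820, (A,nl_idx)→334280, (A,merge)→484630 …(+2); best=8220 via (E,hash)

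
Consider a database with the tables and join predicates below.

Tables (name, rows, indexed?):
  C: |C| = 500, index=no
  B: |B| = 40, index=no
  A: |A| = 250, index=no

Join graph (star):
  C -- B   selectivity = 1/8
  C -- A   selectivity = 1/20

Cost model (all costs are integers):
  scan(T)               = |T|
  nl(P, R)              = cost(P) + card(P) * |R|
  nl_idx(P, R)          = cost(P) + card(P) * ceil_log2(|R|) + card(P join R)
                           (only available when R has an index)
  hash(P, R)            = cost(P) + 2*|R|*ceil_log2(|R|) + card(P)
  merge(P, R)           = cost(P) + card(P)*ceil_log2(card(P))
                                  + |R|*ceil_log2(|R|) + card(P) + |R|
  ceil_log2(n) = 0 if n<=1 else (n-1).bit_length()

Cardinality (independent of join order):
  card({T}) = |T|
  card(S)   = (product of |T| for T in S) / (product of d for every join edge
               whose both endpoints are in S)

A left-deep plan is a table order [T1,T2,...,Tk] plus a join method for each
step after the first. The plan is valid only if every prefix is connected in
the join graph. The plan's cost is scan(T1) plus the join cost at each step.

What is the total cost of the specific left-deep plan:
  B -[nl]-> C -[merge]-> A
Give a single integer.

step 1: scan B: cost=40, card=40
step 2: join C via nl
    card(P join C) = 40*500/(8) = 2500
    cost = 40 + 40*500 = 20040
step 3: join A via merge
    card(P join A) = 2500*250/(20) = 31250
    cost = 20040 + 2500*12 + 250*8 + 2500 + 250 = 54790

54790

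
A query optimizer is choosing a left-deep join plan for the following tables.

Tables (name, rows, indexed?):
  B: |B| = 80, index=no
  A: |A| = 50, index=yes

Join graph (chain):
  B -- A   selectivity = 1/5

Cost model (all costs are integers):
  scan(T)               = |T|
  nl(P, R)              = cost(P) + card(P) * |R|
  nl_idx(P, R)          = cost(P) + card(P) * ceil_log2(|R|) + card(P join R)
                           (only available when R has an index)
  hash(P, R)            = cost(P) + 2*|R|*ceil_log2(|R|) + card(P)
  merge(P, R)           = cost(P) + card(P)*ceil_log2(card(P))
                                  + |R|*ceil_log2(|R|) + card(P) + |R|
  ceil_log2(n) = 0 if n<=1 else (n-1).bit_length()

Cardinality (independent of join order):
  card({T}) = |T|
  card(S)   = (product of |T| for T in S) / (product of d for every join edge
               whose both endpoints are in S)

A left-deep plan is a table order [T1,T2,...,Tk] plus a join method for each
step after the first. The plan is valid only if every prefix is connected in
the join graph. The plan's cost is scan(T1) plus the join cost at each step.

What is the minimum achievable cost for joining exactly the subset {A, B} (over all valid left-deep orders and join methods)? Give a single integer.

Selinger DP over subsets of {A,B}:
  {B}: scan cost=80, card=80
  {A}: scan cost=50, card=50
  {AB}: card=800; try (A,hash)→760, (B,merge)→1040, (A,merge)→1070, (B,hash)→1220, (A,nl_idx)→1360, (B,nl)→4050 …(+1); best=760 via (A,hash)

760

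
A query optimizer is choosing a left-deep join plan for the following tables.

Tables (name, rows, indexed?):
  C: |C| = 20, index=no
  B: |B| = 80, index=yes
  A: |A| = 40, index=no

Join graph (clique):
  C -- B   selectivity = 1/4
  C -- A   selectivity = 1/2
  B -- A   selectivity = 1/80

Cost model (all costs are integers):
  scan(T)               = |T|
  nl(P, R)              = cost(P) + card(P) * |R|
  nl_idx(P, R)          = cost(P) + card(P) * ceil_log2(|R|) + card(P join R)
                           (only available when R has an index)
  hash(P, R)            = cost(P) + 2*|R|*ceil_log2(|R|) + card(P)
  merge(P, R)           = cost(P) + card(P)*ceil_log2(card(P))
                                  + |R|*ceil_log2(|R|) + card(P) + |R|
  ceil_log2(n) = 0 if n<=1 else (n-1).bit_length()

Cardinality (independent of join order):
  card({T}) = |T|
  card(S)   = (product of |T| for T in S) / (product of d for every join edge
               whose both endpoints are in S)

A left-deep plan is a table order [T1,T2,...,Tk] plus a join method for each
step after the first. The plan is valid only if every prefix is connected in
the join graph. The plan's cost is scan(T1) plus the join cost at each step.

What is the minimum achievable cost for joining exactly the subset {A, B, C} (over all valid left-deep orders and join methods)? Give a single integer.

600

Selinger DP over subsets of {A,B,C}:
  {C}: scan cost=20, card=20
  {B}: scan cost=80, card=80
  {A}: scan cost=40, card=40
  {BC}: card=400; try (C,hash)→360, (B,nl_idx)→560, (B,merge)→780, (C,merge)→840, (B,hash)→1160, (B,nl)→1620 …(+1); best=360 via (C,hash)
  {AC}: card=400; try (C,hash)→280, (A,merge)→420, (C,merge)→440, (A,hash)→520, (A,nl)→820, (C,nl)→840; best=280 via (C,hash)
  {AB}: card=40; try (B,nl_idx)→360, (A,hash)→640, (B,merge)→960, (A,merge)→1000, (B,hash)→1200, (B,nl)→3240 …(+1); best=360 via (B,nl_idx)
  {ABC}: card=100; try (C,hash)→600, (C,merge)→760, (C,nl)→1160, (A,hash)→1240, (B,hash)→1800, (B,nl_idx)→3180 …(+4); best=600 via (C,hash)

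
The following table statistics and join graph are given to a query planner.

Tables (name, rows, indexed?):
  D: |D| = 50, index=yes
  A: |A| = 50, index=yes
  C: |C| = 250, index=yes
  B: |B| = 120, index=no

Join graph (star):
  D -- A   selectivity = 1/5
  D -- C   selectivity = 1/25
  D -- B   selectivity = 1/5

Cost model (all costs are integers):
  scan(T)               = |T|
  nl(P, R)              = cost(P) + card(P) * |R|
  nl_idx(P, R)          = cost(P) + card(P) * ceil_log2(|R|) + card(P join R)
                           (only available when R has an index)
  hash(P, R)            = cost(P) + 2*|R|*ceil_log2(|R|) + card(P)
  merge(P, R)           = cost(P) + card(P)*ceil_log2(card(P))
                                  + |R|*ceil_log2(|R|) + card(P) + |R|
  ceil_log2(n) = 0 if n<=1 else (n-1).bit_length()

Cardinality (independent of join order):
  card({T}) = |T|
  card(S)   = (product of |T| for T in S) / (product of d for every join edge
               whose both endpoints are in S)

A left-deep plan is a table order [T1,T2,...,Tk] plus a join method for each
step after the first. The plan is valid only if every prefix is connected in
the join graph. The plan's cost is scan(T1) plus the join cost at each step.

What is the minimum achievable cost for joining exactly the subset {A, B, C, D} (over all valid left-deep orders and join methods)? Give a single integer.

8730

Selinger DP over subsets of {A,B,C,D}:
  {D}: scan cost=50, card=50
  {A}: scan cost=50, card=50
  {C}: scan cost=250, card=250
  {B}: scan cost=120, card=120
  {AD}: card=500; try (D,hash)→700, (A,hash)→700, (D,merge)→750, (A,merge)→750, (D,nl_idx)→850, (A,nl_idx)→850 …(+2); best=700 via (D,hash)
  {CD}: card=500; try (C,nl_idx)→950, (D,hash)→1100, (D,nl_idx)→2250, (C,merge)→2650, (D,merge)→2850, (C,hash)→4100 …(+2); best=950 via (C,nl_idx)
  {BD}: card=1200; try (D,hash)→840, (B,merge)→1360, (D,merge)→1430, (B,hash)→1780, (D,nl_idx)→2040, (B,nl)→6050 …(+1); best=840 via (D,hash)
  {ACD}: card=5000; try (A,hash)→2050, (C,hash)→5200, (A,merge)→6300, (C,merge)→7950, (A,nl_idx)→8950, (C,nl_idx)→9700 …(+2); best=2050 via (A,hash)
  {ABD}: card=12000; try (A,hash)→2640, (B,hash)→2880, (B,merge)→6660, (A,merge)→15590, (A,nl_idx)→20040, (B,nl)→60700 …(+1); best=2640 via (A,hash)
  {BCD}: card=12000; try (B,hash)→3130, (C,hash)→6040, (B,merge)→6910, (C,merge)→17490, (C,nl_idx)→22440, (B,nl)→60950 …(+1); best=3130 via (B,hash)
  {ABCD}: card=120000; try (B,hash)→8730, (A,hash)→15730, (C,hash)→18640, (B,merge)→73010, (A,merge)→183480, (C,merge)→184890 …(+5); best=8730 via (B,hash)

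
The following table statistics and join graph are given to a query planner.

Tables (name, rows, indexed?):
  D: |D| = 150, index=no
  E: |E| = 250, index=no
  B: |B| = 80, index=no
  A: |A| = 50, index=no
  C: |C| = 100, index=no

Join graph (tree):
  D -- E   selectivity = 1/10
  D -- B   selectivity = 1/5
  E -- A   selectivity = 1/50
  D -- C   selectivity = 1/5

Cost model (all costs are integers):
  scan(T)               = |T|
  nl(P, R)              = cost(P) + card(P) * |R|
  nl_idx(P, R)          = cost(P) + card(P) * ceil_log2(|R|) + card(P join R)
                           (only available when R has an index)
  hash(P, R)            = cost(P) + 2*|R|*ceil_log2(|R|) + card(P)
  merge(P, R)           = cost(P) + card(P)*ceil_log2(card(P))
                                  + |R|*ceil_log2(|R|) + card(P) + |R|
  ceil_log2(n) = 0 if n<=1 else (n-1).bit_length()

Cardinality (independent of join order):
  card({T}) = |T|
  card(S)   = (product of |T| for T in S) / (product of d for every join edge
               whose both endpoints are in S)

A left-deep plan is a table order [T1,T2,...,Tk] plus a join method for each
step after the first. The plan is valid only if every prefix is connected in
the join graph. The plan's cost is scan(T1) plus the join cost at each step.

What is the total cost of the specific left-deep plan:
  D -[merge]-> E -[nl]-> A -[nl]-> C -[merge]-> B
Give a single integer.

step 1: scan D: cost=150, card=150
step 2: join E via merge
    card(P join E) = 150*250/(10) = 3750
    cost = 150 + 150*8 + 250*8 + 150 + 250 = 3750
step 3: join A via nl
    card(P join A) = 3750*50/(50) = 3750
    cost = 3750 + 3750*50 = 191250
step 4: join C via nl
    card(P join C) = 3750*100/(5) = 75000
    cost = 191250 + 3750*100 = 566250
step 5: join B via merge
    card(P join B) = 75000*80/(5) = 1200000
    cost = 566250 + 75000*17 + 80*7 + 75000 + 80 = 1916890

1916890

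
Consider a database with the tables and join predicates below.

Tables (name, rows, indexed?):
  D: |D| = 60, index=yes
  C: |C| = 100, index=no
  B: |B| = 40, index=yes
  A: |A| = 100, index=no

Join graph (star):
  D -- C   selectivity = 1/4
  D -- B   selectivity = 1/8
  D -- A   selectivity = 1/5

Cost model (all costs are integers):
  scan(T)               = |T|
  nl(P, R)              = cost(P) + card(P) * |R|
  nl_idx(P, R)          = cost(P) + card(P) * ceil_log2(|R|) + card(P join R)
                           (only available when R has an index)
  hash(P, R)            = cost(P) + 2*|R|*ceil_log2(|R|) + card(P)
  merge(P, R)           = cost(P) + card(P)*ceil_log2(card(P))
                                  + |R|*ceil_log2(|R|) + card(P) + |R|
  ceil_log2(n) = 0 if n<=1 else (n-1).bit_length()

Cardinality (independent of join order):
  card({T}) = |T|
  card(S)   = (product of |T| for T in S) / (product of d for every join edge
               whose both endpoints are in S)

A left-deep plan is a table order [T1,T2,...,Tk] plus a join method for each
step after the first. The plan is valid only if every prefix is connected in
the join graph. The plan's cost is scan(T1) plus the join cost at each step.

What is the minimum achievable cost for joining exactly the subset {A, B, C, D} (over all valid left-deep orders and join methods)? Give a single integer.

Selinger DP over subsets of {A,B,C,D}:
  {D}: scan cost=60, card=60
  {C}: scan cost=100, card=100
  {B}: scan cost=40, card=40
  {A}: scan cost=100, card=100
  {CD}: card=1500; try (D,hash)→920, (C,merge)→1280, (D,merge)→1320, (C,hash)→1520, (D,nl_idx)→2200, (C,nl)→6060 …(+1); best=920 via (D,hash)
  {BD}: card=300; try (D,nl_idx)→580, (B,hash)→600, (B,nl_idx)→720, (D,merge)→740, (B,merge)→760, (D,hash)→800 …(+2); best=580 via (D,nl_idx)
  {AD}: card=1200; try (D,hash)→920, (A,merge)→1280, (D,merge)→1320, (A,hash)→1520, (D,nl_idx)→1900, (A,nl)→6060 …(+1); best=920 via (D,hash)
  {BCD}: card=7500; try (C,hash)→2280, (B,hash)→2900, (C,merge)→4380, (B,nl_idx)→17420, (B,merge)→19200, (C,nl)→30580 …(+1); best=2280 via (C,hash)
  {ACD}: card=30000; try (C,hash)→3520, (A,hash)→3820, (C,merge)→16120, (A,merge)→19720, (C,nl)→120920, (A,nl)→150920; best=3520 via (C,hash)
  {ABD}: card=6000; try (A,hash)→2280, (B,hash)→2600, (A,merge)→4380, (B,nl_idx)→14120, (B,merge)→15600, (A,nl)→30580 …(+1); best=2280 via (A,hash)
  {ABCD}: card=150000; try (C,hash)→9680, (A,hash)→11180, (B,hash)→34000, (C,merge)→87080, (A,merge)→108080, (B,nl_idx)→333520 …(+4); best=9680 via (C,hash)

9680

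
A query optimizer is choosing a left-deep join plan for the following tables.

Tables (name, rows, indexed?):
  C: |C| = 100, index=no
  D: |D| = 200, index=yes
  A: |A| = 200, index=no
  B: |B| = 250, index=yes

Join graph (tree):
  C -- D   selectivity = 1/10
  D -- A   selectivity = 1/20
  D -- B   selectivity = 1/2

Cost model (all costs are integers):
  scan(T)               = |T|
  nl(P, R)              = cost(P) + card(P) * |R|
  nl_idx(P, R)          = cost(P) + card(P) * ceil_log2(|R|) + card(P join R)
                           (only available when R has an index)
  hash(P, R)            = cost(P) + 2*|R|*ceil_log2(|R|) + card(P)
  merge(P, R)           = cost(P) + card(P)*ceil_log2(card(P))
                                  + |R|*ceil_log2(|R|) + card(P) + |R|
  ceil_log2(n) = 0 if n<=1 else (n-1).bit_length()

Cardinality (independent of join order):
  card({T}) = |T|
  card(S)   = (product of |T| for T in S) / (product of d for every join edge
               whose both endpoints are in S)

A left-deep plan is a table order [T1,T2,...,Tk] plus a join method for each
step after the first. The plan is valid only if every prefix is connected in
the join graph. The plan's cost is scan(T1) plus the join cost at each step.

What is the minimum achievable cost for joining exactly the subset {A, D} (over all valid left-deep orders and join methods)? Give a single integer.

Selinger DP over subsets of {A,D}:
  {D}: scan cost=200, card=200
  {A}: scan cost=200, card=200
  {AD}: card=2000; try (D,hash)→3600, (A,hash)→3600, (D,merge)→3800, (D,nl_idx)→3800, (A,merge)→3800, (D,nl)→40200 …(+1); best=3600 via (D,hash)

3600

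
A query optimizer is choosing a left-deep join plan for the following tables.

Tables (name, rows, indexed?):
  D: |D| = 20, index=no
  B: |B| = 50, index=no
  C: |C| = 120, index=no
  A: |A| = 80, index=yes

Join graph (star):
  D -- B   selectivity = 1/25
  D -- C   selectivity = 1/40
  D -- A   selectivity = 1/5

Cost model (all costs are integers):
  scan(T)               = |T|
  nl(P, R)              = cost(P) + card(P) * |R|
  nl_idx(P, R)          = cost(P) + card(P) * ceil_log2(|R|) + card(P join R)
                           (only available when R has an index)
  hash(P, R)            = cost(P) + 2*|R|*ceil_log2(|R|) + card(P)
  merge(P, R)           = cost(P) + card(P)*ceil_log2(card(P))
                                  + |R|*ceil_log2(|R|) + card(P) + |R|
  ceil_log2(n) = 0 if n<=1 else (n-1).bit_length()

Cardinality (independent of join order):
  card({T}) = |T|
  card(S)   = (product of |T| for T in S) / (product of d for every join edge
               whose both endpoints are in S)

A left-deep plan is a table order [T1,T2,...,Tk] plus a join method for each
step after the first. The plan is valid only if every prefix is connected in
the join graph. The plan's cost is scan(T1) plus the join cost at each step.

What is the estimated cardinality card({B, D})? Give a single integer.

40

Tables in S: B(50), D(20)
Edges inside S: D-B(d=25)
numerator = 50 * 20 = 1000
denominator = 25 = 25
card(S) = 1000 / 25 = 40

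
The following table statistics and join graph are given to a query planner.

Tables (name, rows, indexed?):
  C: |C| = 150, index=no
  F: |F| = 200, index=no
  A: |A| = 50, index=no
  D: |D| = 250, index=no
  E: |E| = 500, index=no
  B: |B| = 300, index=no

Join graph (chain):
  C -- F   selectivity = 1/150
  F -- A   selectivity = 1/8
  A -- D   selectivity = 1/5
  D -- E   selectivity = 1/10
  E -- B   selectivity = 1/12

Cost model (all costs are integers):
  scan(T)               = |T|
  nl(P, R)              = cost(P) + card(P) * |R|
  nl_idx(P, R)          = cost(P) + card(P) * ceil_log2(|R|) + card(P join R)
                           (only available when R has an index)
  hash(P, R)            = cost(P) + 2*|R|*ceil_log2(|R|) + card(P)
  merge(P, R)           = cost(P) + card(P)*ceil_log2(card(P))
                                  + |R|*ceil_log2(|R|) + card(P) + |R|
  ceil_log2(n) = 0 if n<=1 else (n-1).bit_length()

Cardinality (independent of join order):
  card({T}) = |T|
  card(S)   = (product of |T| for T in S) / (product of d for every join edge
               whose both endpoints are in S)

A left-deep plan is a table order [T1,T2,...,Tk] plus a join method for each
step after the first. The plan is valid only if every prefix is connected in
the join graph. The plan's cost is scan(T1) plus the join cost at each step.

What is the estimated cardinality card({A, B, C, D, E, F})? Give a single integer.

78125000

Tables in S: A(50), B(300), C(150), D(250), E(500), F(200)
Edges inside S: C-F(d=150), F-A(d=8), A-D(d=5), D-E(d=10), E-B(d=12)
numerator = 50 * 300 * 150 * 250 * 500 * 200 = 56250000000000
denominator = 150 * 8 * 5 * 10 * 12 = 720000
card(S) = 56250000000000 / 720000 = 78125000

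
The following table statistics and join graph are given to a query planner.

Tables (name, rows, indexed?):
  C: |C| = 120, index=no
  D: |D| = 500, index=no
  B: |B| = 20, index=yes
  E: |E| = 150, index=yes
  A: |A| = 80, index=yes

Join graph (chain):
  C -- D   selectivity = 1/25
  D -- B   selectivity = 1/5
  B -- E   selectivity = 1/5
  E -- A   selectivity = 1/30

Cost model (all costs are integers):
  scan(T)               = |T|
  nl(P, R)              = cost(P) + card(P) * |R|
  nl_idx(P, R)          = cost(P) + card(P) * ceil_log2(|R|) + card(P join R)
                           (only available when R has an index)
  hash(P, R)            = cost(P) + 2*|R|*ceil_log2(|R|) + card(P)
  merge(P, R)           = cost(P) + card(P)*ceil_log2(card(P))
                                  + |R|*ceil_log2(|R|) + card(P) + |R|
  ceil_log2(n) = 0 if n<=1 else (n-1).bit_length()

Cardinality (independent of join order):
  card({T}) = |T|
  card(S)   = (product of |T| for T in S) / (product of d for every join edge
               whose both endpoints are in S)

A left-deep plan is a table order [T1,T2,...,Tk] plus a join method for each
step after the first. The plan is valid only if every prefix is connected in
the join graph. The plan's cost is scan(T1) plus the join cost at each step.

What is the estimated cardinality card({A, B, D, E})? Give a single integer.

Tables in S: A(80), B(20), D(500), E(150)
Edges inside S: D-B(d=5), B-E(d=5), E-A(d=30)
numerator = 80 * 20 * 500 * 150 = 120000000
denominator = 5 * 5 * 30 = 750
card(S) = 120000000 / 750 = 160000

160000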